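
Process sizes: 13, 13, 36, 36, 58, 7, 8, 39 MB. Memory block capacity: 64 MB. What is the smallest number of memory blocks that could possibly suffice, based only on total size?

Total size = 13 + 13 + 36 + 36 + 58 + 7 + 8 + 39 = 210 MB.
⌈210 / 64⌉ = 4.

4 memory blocks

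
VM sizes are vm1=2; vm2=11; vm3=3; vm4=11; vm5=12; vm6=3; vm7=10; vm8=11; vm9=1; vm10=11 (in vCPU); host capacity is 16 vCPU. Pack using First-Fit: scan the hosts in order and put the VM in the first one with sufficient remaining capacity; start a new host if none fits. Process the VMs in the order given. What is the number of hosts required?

6 hosts

Put vm1 (2 vCPU) in host 1; 14 vCPU remain.
Put vm2 (11 vCPU) in host 1; 3 vCPU remain.
Put vm3 (3 vCPU) in host 1; 0 vCPU remain.
Put vm4 (11 vCPU) in host 2; 5 vCPU remain.
Put vm5 (12 vCPU) in host 3; 4 vCPU remain.
Put vm6 (3 vCPU) in host 2; 2 vCPU remain.
Put vm7 (10 vCPU) in host 4; 6 vCPU remain.
Put vm8 (11 vCPU) in host 5; 5 vCPU remain.
Put vm9 (1 vCPU) in host 2; 1 vCPU remain.
Put vm10 (11 vCPU) in host 6; 5 vCPU remain.
Final hosts: [2,11,3] [11,3,1] [12] [10] [11] [11].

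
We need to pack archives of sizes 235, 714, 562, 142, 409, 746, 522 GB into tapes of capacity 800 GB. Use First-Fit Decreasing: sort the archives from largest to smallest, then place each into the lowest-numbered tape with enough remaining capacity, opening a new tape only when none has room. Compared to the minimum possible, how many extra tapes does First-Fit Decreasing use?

First-Fit Decreasing: [746] [714] [562,235] [522,142] [409] → 5 tapes.
Total size 3330 GB; any packing needs at least ⌈3330/800⌉ = 5 tapes.
So 5 is already optimal.

0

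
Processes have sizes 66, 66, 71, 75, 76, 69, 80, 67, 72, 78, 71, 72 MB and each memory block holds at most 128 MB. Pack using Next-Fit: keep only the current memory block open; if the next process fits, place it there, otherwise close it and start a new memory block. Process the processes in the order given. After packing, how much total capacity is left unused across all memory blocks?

66 MB → memory block 1 (remaining 62 MB)
66 MB → memory block 2 (remaining 62 MB)
71 MB → memory block 3 (remaining 57 MB)
75 MB → memory block 4 (remaining 53 MB)
76 MB → memory block 5 (remaining 52 MB)
69 MB → memory block 6 (remaining 59 MB)
80 MB → memory block 7 (remaining 48 MB)
67 MB → memory block 8 (remaining 61 MB)
72 MB → memory block 9 (remaining 56 MB)
78 MB → memory block 10 (remaining 50 MB)
71 MB → memory block 11 (remaining 57 MB)
72 MB → memory block 12 (remaining 56 MB)
12 memory blocks × 128 MB = 1536 MB; used 863 MB; unused 673 MB.

673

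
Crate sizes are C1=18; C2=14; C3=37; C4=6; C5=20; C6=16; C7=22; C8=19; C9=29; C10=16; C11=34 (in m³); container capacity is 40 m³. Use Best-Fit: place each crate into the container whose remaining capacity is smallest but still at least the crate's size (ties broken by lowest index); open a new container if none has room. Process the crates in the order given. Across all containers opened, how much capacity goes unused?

49

Put C1 (18 m³) in container 1; 22 m³ remain.
Put C2 (14 m³) in container 1; 8 m³ remain.
Put C3 (37 m³) in container 2; 3 m³ remain.
Put C4 (6 m³) in container 1; 2 m³ remain.
Put C5 (20 m³) in container 3; 20 m³ remain.
Put C6 (16 m³) in container 3; 4 m³ remain.
Put C7 (22 m³) in container 4; 18 m³ remain.
Put C8 (19 m³) in container 5; 21 m³ remain.
Put C9 (29 m³) in container 6; 11 m³ remain.
Put C10 (16 m³) in container 4; 2 m³ remain.
Put C11 (34 m³) in container 7; 6 m³ remain.
7 containers × 40 m³ = 280 m³; used 231 m³; unused 49 m³.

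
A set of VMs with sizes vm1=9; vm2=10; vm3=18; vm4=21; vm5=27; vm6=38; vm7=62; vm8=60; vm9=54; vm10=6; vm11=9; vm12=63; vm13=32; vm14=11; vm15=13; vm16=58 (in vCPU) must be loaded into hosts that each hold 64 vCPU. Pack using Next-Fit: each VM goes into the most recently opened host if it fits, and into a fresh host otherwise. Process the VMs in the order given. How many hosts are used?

Put vm1 (9 vCPU) in host 1; 55 vCPU remain.
Put vm2 (10 vCPU) in host 1; 45 vCPU remain.
Put vm3 (18 vCPU) in host 1; 27 vCPU remain.
Put vm4 (21 vCPU) in host 1; 6 vCPU remain.
Put vm5 (27 vCPU) in host 2; 37 vCPU remain.
Put vm6 (38 vCPU) in host 3; 26 vCPU remain.
Put vm7 (62 vCPU) in host 4; 2 vCPU remain.
Put vm8 (60 vCPU) in host 5; 4 vCPU remain.
Put vm9 (54 vCPU) in host 6; 10 vCPU remain.
Put vm10 (6 vCPU) in host 6; 4 vCPU remain.
Put vm11 (9 vCPU) in host 7; 55 vCPU remain.
Put vm12 (63 vCPU) in host 8; 1 vCPU remain.
Put vm13 (32 vCPU) in host 9; 32 vCPU remain.
Put vm14 (11 vCPU) in host 9; 21 vCPU remain.
Put vm15 (13 vCPU) in host 9; 8 vCPU remain.
Put vm16 (58 vCPU) in host 10; 6 vCPU remain.

10 hosts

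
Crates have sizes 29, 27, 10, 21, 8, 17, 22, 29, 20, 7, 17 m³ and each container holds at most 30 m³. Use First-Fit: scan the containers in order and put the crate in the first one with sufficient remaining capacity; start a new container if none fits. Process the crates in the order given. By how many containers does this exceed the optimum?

First-Fit: [29] [27] [10,8,7] [21] [17] [22] [29] [20] [17] → 9 containers.
8 crates exceed 15 m³ (half the capacity), and no two of those can share a container, so at least 8 containers are needed.
An optimal packing achieves that bound: [29] [29] [27] [22,8] [21,7] [20,10] [17] [17] → 8 containers.
Excess: 9 − 8 = 1.

1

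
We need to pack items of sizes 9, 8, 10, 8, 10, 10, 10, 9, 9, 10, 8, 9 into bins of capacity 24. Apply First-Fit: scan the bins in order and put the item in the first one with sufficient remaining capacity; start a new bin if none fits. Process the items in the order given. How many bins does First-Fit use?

6

bin 1: place 9, 15 left
bin 1: place 8, 7 left
bin 2: place 10, 14 left
bin 2: place 8, 6 left
bin 3: place 10, 14 left
bin 3: place 10, 4 left
bin 4: place 10, 14 left
bin 4: place 9, 5 left
bin 5: place 9, 15 left
bin 5: place 10, 5 left
bin 6: place 8, 16 left
bin 6: place 9, 7 left
Final bins: [9,8] [10,8] [10,10] [10,9] [9,10] [8,9].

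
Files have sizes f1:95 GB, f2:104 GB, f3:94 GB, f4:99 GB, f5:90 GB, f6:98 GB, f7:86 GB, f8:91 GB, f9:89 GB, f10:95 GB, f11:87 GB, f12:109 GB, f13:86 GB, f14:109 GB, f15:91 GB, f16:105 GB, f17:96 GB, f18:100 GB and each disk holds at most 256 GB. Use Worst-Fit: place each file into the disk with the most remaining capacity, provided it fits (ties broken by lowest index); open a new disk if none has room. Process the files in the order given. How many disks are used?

f1 (95 GB) → disk 1 (remaining 161 GB)
f2 (104 GB) → disk 1 (remaining 57 GB)
f3 (94 GB) → disk 2 (remaining 162 GB)
f4 (99 GB) → disk 2 (remaining 63 GB)
f5 (90 GB) → disk 3 (remaining 166 GB)
f6 (98 GB) → disk 3 (remaining 68 GB)
f7 (86 GB) → disk 4 (remaining 170 GB)
f8 (91 GB) → disk 4 (remaining 79 GB)
f9 (89 GB) → disk 5 (remaining 167 GB)
f10 (95 GB) → disk 5 (remaining 72 GB)
f11 (87 GB) → disk 6 (remaining 169 GB)
f12 (109 GB) → disk 6 (remaining 60 GB)
f13 (86 GB) → disk 7 (remaining 170 GB)
f14 (109 GB) → disk 7 (remaining 61 GB)
f15 (91 GB) → disk 8 (remaining 165 GB)
f16 (105 GB) → disk 8 (remaining 60 GB)
f17 (96 GB) → disk 9 (remaining 160 GB)
f18 (100 GB) → disk 9 (remaining 60 GB)
Final disks: [95,104] [94,99] [90,98] [86,91] [89,95] [87,109] [86,109] [91,105] [96,100].

9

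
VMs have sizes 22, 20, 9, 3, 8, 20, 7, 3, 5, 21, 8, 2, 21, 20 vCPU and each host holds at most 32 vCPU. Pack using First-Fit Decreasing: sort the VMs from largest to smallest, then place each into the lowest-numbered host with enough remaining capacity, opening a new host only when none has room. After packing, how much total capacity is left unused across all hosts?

23

Sorted descending: 22, 21, 21, 20, 20, 20, 9, 8, 8, 7, 5, 3, 3, 2.
22 vCPU → host 1 (remaining 10 vCPU)
21 vCPU → host 2 (remaining 11 vCPU)
21 vCPU → host 3 (remaining 11 vCPU)
20 vCPU → host 4 (remaining 12 vCPU)
20 vCPU → host 5 (remaining 12 vCPU)
20 vCPU → host 6 (remaining 12 vCPU)
9 vCPU → host 1 (remaining 1 vCPU)
8 vCPU → host 2 (remaining 3 vCPU)
8 vCPU → host 3 (remaining 3 vCPU)
7 vCPU → host 4 (remaining 5 vCPU)
5 vCPU → host 4 (remaining 0 vCPU)
3 vCPU → host 2 (remaining 0 vCPU)
3 vCPU → host 3 (remaining 0 vCPU)
2 vCPU → host 5 (remaining 10 vCPU)
6 hosts × 32 vCPU = 192 vCPU; used 169 vCPU; unused 23 vCPU.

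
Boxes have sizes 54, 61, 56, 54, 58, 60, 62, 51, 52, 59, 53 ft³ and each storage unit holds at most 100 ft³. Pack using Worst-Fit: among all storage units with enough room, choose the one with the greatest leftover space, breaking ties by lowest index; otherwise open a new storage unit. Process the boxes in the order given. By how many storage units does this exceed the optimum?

0

Worst-Fit: [54] [61] [56] [54] [58] [60] [62] [51] [52] [59] [53] → 11 storage units.
11 boxes exceed 50 ft³ (half the capacity), and no two of those can share a storage unit, so at least 11 storage units are needed.
So 11 is already optimal.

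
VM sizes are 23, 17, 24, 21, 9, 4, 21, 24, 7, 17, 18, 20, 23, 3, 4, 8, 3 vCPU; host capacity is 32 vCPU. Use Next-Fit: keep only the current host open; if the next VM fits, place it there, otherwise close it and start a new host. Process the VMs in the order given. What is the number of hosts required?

Put 23 vCPU in host 1; 9 vCPU remain.
Put 17 vCPU in host 2; 15 vCPU remain.
Put 24 vCPU in host 3; 8 vCPU remain.
Put 21 vCPU in host 4; 11 vCPU remain.
Put 9 vCPU in host 4; 2 vCPU remain.
Put 4 vCPU in host 5; 28 vCPU remain.
Put 21 vCPU in host 5; 7 vCPU remain.
Put 24 vCPU in host 6; 8 vCPU remain.
Put 7 vCPU in host 6; 1 vCPU remain.
Put 17 vCPU in host 7; 15 vCPU remain.
Put 18 vCPU in host 8; 14 vCPU remain.
Put 20 vCPU in host 9; 12 vCPU remain.
Put 23 vCPU in host 10; 9 vCPU remain.
Put 3 vCPU in host 10; 6 vCPU remain.
Put 4 vCPU in host 10; 2 vCPU remain.
Put 8 vCPU in host 11; 24 vCPU remain.
Put 3 vCPU in host 11; 21 vCPU remain.

11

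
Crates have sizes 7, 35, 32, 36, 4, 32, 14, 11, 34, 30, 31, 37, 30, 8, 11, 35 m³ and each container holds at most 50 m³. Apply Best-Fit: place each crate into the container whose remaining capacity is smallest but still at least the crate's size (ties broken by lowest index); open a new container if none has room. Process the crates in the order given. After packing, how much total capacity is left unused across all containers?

113

Put 7 m³ in container 1; 43 m³ remain.
Put 35 m³ in container 1; 8 m³ remain.
Put 32 m³ in container 2; 18 m³ remain.
Put 36 m³ in container 3; 14 m³ remain.
Put 4 m³ in container 1; 4 m³ remain.
Put 32 m³ in container 4; 18 m³ remain.
Put 14 m³ in container 3; 0 m³ remain.
Put 11 m³ in container 2; 7 m³ remain.
Put 34 m³ in container 5; 16 m³ remain.
Put 30 m³ in container 6; 20 m³ remain.
Put 31 m³ in container 7; 19 m³ remain.
Put 37 m³ in container 8; 13 m³ remain.
Put 30 m³ in container 9; 20 m³ remain.
Put 8 m³ in container 8; 5 m³ remain.
Put 11 m³ in container 5; 5 m³ remain.
Put 35 m³ in container 10; 15 m³ remain.
10 containers × 50 m³ = 500 m³; used 387 m³; unused 113 m³.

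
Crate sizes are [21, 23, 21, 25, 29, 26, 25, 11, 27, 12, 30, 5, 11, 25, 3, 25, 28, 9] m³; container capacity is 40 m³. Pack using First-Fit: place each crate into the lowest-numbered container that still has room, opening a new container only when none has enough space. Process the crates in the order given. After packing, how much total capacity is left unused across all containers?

124

Put 21 m³ in container 1; 19 m³ remain.
Put 23 m³ in container 2; 17 m³ remain.
Put 21 m³ in container 3; 19 m³ remain.
Put 25 m³ in container 4; 15 m³ remain.
Put 29 m³ in container 5; 11 m³ remain.
Put 26 m³ in container 6; 14 m³ remain.
Put 25 m³ in container 7; 15 m³ remain.
Put 11 m³ in container 1; 8 m³ remain.
Put 27 m³ in container 8; 13 m³ remain.
Put 12 m³ in container 2; 5 m³ remain.
Put 30 m³ in container 9; 10 m³ remain.
Put 5 m³ in container 1; 3 m³ remain.
Put 11 m³ in container 3; 8 m³ remain.
Put 25 m³ in container 10; 15 m³ remain.
Put 3 m³ in container 1; 0 m³ remain.
Put 25 m³ in container 11; 15 m³ remain.
Put 28 m³ in container 12; 12 m³ remain.
Put 9 m³ in container 4; 6 m³ remain.
12 containers × 40 m³ = 480 m³; used 356 m³; unused 124 m³.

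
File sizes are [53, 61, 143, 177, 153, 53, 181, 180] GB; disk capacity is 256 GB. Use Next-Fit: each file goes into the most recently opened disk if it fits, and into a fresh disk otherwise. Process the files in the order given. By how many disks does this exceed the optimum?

1

Next-Fit: [53,61] [143] [177] [153,53] [181] [180] → 6 disks.
5 files exceed 128 GB (half the capacity), and no two of those can share a disk, so at least 5 disks are needed.
An optimal packing achieves that bound: [181,61] [180,53] [177,53] [153] [143] → 5 disks.
Excess: 6 − 5 = 1.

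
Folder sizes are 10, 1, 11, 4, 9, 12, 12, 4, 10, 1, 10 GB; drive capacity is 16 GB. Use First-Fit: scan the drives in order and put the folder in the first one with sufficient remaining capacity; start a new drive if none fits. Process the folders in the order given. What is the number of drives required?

7 drives

drive 1: place 10 GB, 6 GB left
drive 1: place 1 GB, 5 GB left
drive 2: place 11 GB, 5 GB left
drive 1: place 4 GB, 1 GB left
drive 3: place 9 GB, 7 GB left
drive 4: place 12 GB, 4 GB left
drive 5: place 12 GB, 4 GB left
drive 2: place 4 GB, 1 GB left
drive 6: place 10 GB, 6 GB left
drive 1: place 1 GB, 0 GB left
drive 7: place 10 GB, 6 GB left
Final drives: [10,1,4,1] [11,4] [9] [12] [12] [10] [10].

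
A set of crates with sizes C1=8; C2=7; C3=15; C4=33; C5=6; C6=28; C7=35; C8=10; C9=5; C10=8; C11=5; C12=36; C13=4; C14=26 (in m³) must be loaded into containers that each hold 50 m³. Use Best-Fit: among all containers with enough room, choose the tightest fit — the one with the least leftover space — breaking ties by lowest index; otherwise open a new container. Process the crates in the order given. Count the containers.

6 containers

C1 (8 m³) → container 1 (remaining 42 m³)
C2 (7 m³) → container 1 (remaining 35 m³)
C3 (15 m³) → container 1 (remaining 20 m³)
C4 (33 m³) → container 2 (remaining 17 m³)
C5 (6 m³) → container 2 (remaining 11 m³)
C6 (28 m³) → container 3 (remaining 22 m³)
C7 (35 m³) → container 4 (remaining 15 m³)
C8 (10 m³) → container 2 (remaining 1 m³)
C9 (5 m³) → container 4 (remaining 10 m³)
C10 (8 m³) → container 4 (remaining 2 m³)
C11 (5 m³) → container 1 (remaining 15 m³)
C12 (36 m³) → container 5 (remaining 14 m³)
C13 (4 m³) → container 5 (remaining 10 m³)
C14 (26 m³) → container 6 (remaining 24 m³)
Final containers: [8,7,15,5] [33,6,10] [28] [35,5,8] [36,4] [26].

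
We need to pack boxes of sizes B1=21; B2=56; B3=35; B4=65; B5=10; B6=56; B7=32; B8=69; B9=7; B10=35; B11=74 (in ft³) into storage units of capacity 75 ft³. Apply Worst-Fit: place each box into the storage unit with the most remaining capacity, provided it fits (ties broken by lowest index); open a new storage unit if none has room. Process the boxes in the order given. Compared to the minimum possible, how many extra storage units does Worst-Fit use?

Worst-Fit: [21,35,10] [56] [65] [56] [32,7,35] [69] [74] → 7 storage units.
Total size 460 ft³; any packing needs at least ⌈460/75⌉ = 7 storage units.
So 7 is already optimal.

0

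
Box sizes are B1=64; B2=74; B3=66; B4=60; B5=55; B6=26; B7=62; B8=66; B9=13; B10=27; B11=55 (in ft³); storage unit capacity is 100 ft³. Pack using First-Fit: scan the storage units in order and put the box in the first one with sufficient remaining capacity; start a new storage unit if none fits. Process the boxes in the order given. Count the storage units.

8

B1 (64 ft³) → storage unit 1 (remaining 36 ft³)
B2 (74 ft³) → storage unit 2 (remaining 26 ft³)
B3 (66 ft³) → storage unit 3 (remaining 34 ft³)
B4 (60 ft³) → storage unit 4 (remaining 40 ft³)
B5 (55 ft³) → storage unit 5 (remaining 45 ft³)
B6 (26 ft³) → storage unit 1 (remaining 10 ft³)
B7 (62 ft³) → storage unit 6 (remaining 38 ft³)
B8 (66 ft³) → storage unit 7 (remaining 34 ft³)
B9 (13 ft³) → storage unit 2 (remaining 13 ft³)
B10 (27 ft³) → storage unit 3 (remaining 7 ft³)
B11 (55 ft³) → storage unit 8 (remaining 45 ft³)
Final storage units: [64,26] [74,13] [66,27] [60] [55] [62] [66] [55].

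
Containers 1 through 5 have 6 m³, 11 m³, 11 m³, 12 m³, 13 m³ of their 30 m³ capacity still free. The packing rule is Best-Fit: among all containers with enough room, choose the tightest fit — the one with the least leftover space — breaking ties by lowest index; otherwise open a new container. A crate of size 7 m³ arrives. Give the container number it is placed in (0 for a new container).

2

Containers with room: container 2 (11 m³), container 3 (11 m³), container 4 (12 m³), container 5 (13 m³).
Tightest fit is container 2 with 11 m³ free.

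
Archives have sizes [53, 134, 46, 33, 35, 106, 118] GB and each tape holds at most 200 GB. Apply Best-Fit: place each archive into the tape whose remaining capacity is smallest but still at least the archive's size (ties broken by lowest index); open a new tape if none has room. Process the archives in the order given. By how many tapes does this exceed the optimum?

Best-Fit: [53,134] [46,33,35] [106] [118] → 4 tapes.
Total size 525 GB; any packing needs at least ⌈525/200⌉ = 3 tapes.
An optimal packing achieves that bound: [134,53] [118,46,35] [106,33] → 3 tapes.
Excess: 4 − 3 = 1.

1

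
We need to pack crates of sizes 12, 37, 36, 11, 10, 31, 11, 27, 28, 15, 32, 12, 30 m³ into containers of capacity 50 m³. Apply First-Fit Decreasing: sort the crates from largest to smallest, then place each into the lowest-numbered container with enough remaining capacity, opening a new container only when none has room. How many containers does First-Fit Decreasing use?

Sorted descending: 37, 36, 32, 31, 30, 28, 27, 15, 12, 12, 11, 11, 10.
container 1: place 37 m³, 13 m³ left
container 2: place 36 m³, 14 m³ left
container 3: place 32 m³, 18 m³ left
container 4: place 31 m³, 19 m³ left
container 5: place 30 m³, 20 m³ left
container 6: place 28 m³, 22 m³ left
container 7: place 27 m³, 23 m³ left
container 3: place 15 m³, 3 m³ left
container 1: place 12 m³, 1 m³ left
container 2: place 12 m³, 2 m³ left
container 4: place 11 m³, 8 m³ left
container 5: place 11 m³, 9 m³ left
container 6: place 10 m³, 12 m³ left
Final containers: [37,12] [36,12] [32,15] [31,11] [30,11] [28,10] [27].

7 containers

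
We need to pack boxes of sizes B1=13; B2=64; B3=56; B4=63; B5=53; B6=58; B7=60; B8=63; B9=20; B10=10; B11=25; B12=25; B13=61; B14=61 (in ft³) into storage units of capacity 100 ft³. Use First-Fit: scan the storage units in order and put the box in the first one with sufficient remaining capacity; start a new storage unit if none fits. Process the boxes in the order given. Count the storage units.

Put B1 (13 ft³) in storage unit 1; 87 ft³ remain.
Put B2 (64 ft³) in storage unit 1; 23 ft³ remain.
Put B3 (56 ft³) in storage unit 2; 44 ft³ remain.
Put B4 (63 ft³) in storage unit 3; 37 ft³ remain.
Put B5 (53 ft³) in storage unit 4; 47 ft³ remain.
Put B6 (58 ft³) in storage unit 5; 42 ft³ remain.
Put B7 (60 ft³) in storage unit 6; 40 ft³ remain.
Put B8 (63 ft³) in storage unit 7; 37 ft³ remain.
Put B9 (20 ft³) in storage unit 1; 3 ft³ remain.
Put B10 (10 ft³) in storage unit 2; 34 ft³ remain.
Put B11 (25 ft³) in storage unit 2; 9 ft³ remain.
Put B12 (25 ft³) in storage unit 3; 12 ft³ remain.
Put B13 (61 ft³) in storage unit 8; 39 ft³ remain.
Put B14 (61 ft³) in storage unit 9; 39 ft³ remain.

9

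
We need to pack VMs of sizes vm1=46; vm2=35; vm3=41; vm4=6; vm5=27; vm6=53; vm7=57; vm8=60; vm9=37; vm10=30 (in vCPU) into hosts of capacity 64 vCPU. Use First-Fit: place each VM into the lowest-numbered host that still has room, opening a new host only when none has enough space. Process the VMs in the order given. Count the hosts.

8

host 1: place vm1 (46 vCPU), 18 vCPU left
host 2: place vm2 (35 vCPU), 29 vCPU left
host 3: place vm3 (41 vCPU), 23 vCPU left
host 1: place vm4 (6 vCPU), 12 vCPU left
host 2: place vm5 (27 vCPU), 2 vCPU left
host 4: place vm6 (53 vCPU), 11 vCPU left
host 5: place vm7 (57 vCPU), 7 vCPU left
host 6: place vm8 (60 vCPU), 4 vCPU left
host 7: place vm9 (37 vCPU), 27 vCPU left
host 8: place vm10 (30 vCPU), 34 vCPU left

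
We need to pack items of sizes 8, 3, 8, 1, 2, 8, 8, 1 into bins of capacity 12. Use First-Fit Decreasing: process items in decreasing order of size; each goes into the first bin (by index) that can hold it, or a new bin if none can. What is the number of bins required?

Sorted descending: 8, 8, 8, 8, 3, 2, 1, 1.
bin 1: place 8, 4 left
bin 2: place 8, 4 left
bin 3: place 8, 4 left
bin 4: place 8, 4 left
bin 1: place 3, 1 left
bin 2: place 2, 2 left
bin 1: place 1, 0 left
bin 2: place 1, 1 left
Final bins: [8,3,1] [8,2,1] [8] [8].

4 bins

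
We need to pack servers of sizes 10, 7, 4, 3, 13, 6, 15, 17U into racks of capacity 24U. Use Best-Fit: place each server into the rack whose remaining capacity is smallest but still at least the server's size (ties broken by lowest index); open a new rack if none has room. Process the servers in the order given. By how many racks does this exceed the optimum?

Best-Fit: [10,7,4,3] [13,6] [15] [17] → 4 racks.
Total size 75U; any packing needs at least ⌈75/24⌉ = 4 racks.
So 4 is already optimal.

0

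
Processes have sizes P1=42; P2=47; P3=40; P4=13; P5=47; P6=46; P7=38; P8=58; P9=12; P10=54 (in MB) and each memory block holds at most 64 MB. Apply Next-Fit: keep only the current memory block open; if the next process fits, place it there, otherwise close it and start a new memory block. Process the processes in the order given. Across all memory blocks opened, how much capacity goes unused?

Put P1 (42 MB) in memory block 1; 22 MB remain.
Put P2 (47 MB) in memory block 2; 17 MB remain.
Put P3 (40 MB) in memory block 3; 24 MB remain.
Put P4 (13 MB) in memory block 3; 11 MB remain.
Put P5 (47 MB) in memory block 4; 17 MB remain.
Put P6 (46 MB) in memory block 5; 18 MB remain.
Put P7 (38 MB) in memory block 6; 26 MB remain.
Put P8 (58 MB) in memory block 7; 6 MB remain.
Put P9 (12 MB) in memory block 8; 52 MB remain.
Put P10 (54 MB) in memory block 9; 10 MB remain.
9 memory blocks × 64 MB = 576 MB; used 397 MB; unused 179 MB.

179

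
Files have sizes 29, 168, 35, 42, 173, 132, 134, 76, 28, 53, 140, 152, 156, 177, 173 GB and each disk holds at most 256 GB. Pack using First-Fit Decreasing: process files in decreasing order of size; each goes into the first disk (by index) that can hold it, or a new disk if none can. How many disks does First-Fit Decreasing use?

9

Sorted descending: 177, 173, 173, 168, 156, 152, 140, 134, 132, 76, 53, 42, 35, 29, 28.
Put 177 GB in disk 1; 79 GB remain.
Put 173 GB in disk 2; 83 GB remain.
Put 173 GB in disk 3; 83 GB remain.
Put 168 GB in disk 4; 88 GB remain.
Put 156 GB in disk 5; 100 GB remain.
Put 152 GB in disk 6; 104 GB remain.
Put 140 GB in disk 7; 116 GB remain.
Put 134 GB in disk 8; 122 GB remain.
Put 132 GB in disk 9; 124 GB remain.
Put 76 GB in disk 1; 3 GB remain.
Put 53 GB in disk 2; 30 GB remain.
Put 42 GB in disk 3; 41 GB remain.
Put 35 GB in disk 3; 6 GB remain.
Put 29 GB in disk 2; 1 GB remain.
Put 28 GB in disk 4; 60 GB remain.
Final disks: [177,76] [173,53,29] [173,42,35] [168,28] [156] [152] [140] [134] [132].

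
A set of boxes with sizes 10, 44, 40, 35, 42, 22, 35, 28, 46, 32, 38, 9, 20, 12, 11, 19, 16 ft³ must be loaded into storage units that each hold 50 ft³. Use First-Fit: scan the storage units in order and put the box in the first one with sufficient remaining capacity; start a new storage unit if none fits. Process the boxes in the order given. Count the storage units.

11 storage units

10 ft³ → storage unit 1 (remaining 40 ft³)
44 ft³ → storage unit 2 (remaining 6 ft³)
40 ft³ → storage unit 1 (remaining 0 ft³)
35 ft³ → storage unit 3 (remaining 15 ft³)
42 ft³ → storage unit 4 (remaining 8 ft³)
22 ft³ → storage unit 5 (remaining 28 ft³)
35 ft³ → storage unit 6 (remaining 15 ft³)
28 ft³ → storage unit 5 (remaining 0 ft³)
46 ft³ → storage unit 7 (remaining 4 ft³)
32 ft³ → storage unit 8 (remaining 18 ft³)
38 ft³ → storage unit 9 (remaining 12 ft³)
9 ft³ → storage unit 3 (remaining 6 ft³)
20 ft³ → storage unit 10 (remaining 30 ft³)
12 ft³ → storage unit 6 (remaining 3 ft³)
11 ft³ → storage unit 8 (remaining 7 ft³)
19 ft³ → storage unit 10 (remaining 11 ft³)
16 ft³ → storage unit 11 (remaining 34 ft³)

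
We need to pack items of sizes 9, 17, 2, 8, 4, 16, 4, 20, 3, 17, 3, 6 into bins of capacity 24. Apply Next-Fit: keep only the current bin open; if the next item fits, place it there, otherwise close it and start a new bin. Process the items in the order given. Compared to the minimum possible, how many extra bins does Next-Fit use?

Next-Fit: [9] [17,2] [8,4] [16,4] [20,3] [17,3] [6] → 7 bins.
Total size 109; any packing needs at least ⌈109/24⌉ = 5 bins.
An optimal packing achieves that bound: [20,4] [17,6] [17,4,3] [16,8] [9,3,2] → 5 bins.
Excess: 7 − 5 = 2.

2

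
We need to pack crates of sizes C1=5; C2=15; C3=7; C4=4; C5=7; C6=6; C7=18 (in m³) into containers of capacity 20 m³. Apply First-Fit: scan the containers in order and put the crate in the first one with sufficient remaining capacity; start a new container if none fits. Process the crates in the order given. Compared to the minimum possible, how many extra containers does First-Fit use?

First-Fit: [5,15] [7,4,7] [6] [18] → 4 containers.
Total size 62 m³; any packing needs at least ⌈62/20⌉ = 4 containers.
So 4 is already optimal.

0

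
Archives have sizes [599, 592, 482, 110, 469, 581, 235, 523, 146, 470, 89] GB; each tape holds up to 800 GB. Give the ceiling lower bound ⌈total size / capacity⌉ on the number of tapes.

6

Total size = 599 + 592 + 482 + 110 + 469 + 581 + 235 + 523 + 146 + 470 + 89 = 4296 GB.
⌈4296 / 800⌉ = 6.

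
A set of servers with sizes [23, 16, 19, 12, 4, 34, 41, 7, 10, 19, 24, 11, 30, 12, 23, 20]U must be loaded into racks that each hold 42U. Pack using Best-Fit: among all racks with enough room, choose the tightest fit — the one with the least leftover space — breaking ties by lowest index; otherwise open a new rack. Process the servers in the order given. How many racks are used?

23U → rack 1 (remaining 19U)
16U → rack 1 (remaining 3U)
19U → rack 2 (remaining 23U)
12U → rack 2 (remaining 11U)
4U → rack 2 (remaining 7U)
34U → rack 3 (remaining 8U)
41U → rack 4 (remaining 1U)
7U → rack 2 (remaining 0U)
10U → rack 5 (remaining 32U)
19U → rack 5 (remaining 13U)
24U → rack 6 (remaining 18U)
11U → rack 5 (remaining 2U)
30U → rack 7 (remaining 12U)
12U → rack 7 (remaining 0U)
23U → rack 8 (remaining 19U)
20U → rack 9 (remaining 22U)

9 racks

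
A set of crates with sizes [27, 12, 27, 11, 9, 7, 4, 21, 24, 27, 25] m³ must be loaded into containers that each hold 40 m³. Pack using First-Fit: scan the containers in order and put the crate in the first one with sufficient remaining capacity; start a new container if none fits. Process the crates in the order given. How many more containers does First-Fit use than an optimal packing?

First-Fit: [27,12] [27,11] [9,7,4] [21] [24] [27] [25] → 7 containers.
6 crates exceed 20 m³ (half the capacity), and no two of those can share a container, so at least 6 containers are needed.
An optimal packing achieves that bound: [27,12] [27,11] [27,9,4] [25,7] [24] [21] → 6 containers.
Excess: 7 − 6 = 1.

1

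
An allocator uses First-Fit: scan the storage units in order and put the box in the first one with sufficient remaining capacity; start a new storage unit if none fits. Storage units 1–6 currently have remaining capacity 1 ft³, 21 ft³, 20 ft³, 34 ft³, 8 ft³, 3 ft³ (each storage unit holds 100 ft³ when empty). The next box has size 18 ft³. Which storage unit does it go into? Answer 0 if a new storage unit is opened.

2

Storage units with room: storage unit 2 (21 ft³), storage unit 3 (20 ft³), storage unit 4 (34 ft³).
The first with room is storage unit 2.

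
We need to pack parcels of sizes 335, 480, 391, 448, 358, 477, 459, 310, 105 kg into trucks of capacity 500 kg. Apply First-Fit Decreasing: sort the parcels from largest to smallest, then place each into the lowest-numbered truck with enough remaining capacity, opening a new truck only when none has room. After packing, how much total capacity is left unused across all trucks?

Sorted descending: 480, 477, 459, 448, 391, 358, 335, 310, 105.
480 kg → truck 1 (remaining 20 kg)
477 kg → truck 2 (remaining 23 kg)
459 kg → truck 3 (remaining 41 kg)
448 kg → truck 4 (remaining 52 kg)
391 kg → truck 5 (remaining 109 kg)
358 kg → truck 6 (remaining 142 kg)
335 kg → truck 7 (remaining 165 kg)
310 kg → truck 8 (remaining 190 kg)
105 kg → truck 5 (remaining 4 kg)
8 trucks × 500 kg = 4000 kg; used 3363 kg; unused 637 kg.

637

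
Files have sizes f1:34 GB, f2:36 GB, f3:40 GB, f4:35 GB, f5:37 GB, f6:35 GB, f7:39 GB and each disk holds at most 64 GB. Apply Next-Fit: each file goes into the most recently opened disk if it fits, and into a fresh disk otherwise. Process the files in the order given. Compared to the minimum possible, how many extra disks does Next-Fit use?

0

Next-Fit: [34] [36] [40] [35] [37] [35] [39] → 7 disks.
7 files exceed 32 GB (half the capacity), and no two of those can share a disk, so at least 7 disks are needed.
So 7 is already optimal.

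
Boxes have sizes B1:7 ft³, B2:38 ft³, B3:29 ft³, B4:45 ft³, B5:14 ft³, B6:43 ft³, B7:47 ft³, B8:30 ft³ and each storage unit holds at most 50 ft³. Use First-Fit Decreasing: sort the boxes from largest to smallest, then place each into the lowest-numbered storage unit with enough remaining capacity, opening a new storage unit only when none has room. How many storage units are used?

6 storage units

Sorted descending: 47, 45, 43, 38, 30, 29, 14, 7.
47 ft³ → storage unit 1 (remaining 3 ft³)
45 ft³ → storage unit 2 (remaining 5 ft³)
43 ft³ → storage unit 3 (remaining 7 ft³)
38 ft³ → storage unit 4 (remaining 12 ft³)
30 ft³ → storage unit 5 (remaining 20 ft³)
29 ft³ → storage unit 6 (remaining 21 ft³)
14 ft³ → storage unit 5 (remaining 6 ft³)
7 ft³ → storage unit 3 (remaining 0 ft³)
Final storage units: [47] [45] [43,7] [38] [30,14] [29].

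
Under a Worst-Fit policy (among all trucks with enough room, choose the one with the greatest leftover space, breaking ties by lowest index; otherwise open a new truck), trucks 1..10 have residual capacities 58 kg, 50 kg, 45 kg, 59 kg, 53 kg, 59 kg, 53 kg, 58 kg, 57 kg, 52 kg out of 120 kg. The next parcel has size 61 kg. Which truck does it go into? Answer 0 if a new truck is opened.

No truck has ≥ 61 kg free, so a new truck is opened.

0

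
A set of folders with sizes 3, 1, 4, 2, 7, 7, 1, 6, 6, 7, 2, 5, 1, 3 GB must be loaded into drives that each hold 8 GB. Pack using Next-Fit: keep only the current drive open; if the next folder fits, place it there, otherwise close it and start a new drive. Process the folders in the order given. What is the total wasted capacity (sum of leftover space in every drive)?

17

drive 1: place 3 GB, 5 GB left
drive 1: place 1 GB, 4 GB left
drive 1: place 4 GB, 0 GB left
drive 2: place 2 GB, 6 GB left
drive 3: place 7 GB, 1 GB left
drive 4: place 7 GB, 1 GB left
drive 4: place 1 GB, 0 GB left
drive 5: place 6 GB, 2 GB left
drive 6: place 6 GB, 2 GB left
drive 7: place 7 GB, 1 GB left
drive 8: place 2 GB, 6 GB left
drive 8: place 5 GB, 1 GB left
drive 8: place 1 GB, 0 GB left
drive 9: place 3 GB, 5 GB left
9 drives × 8 GB = 72 GB; used 55 GB; unused 17 GB.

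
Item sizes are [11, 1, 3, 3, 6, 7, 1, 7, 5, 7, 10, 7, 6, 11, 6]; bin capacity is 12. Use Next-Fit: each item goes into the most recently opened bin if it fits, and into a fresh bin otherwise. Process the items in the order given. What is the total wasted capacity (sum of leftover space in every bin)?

29

11 → bin 1 (remaining 1)
1 → bin 1 (remaining 0)
3 → bin 2 (remaining 9)
3 → bin 2 (remaining 6)
6 → bin 2 (remaining 0)
7 → bin 3 (remaining 5)
1 → bin 3 (remaining 4)
7 → bin 4 (remaining 5)
5 → bin 4 (remaining 0)
7 → bin 5 (remaining 5)
10 → bin 6 (remaining 2)
7 → bin 7 (remaining 5)
6 → bin 8 (remaining 6)
11 → bin 9 (remaining 1)
6 → bin 10 (remaining 6)
10 bins × 12 = 120; used 91; unused 29.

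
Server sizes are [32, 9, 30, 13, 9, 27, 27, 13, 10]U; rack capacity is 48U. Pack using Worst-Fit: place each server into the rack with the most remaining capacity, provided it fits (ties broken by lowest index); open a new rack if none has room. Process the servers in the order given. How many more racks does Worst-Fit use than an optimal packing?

0

Worst-Fit: [32,9] [30,13] [9,27,10] [27,13] → 4 racks.
Total size 170U; any packing needs at least ⌈170/48⌉ = 4 racks.
So 4 is already optimal.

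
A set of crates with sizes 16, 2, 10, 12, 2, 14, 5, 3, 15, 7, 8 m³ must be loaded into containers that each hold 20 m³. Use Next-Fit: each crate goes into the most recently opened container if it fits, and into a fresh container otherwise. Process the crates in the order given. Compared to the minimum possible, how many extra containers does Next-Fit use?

Next-Fit: [16,2] [10] [12,2] [14,5] [3,15] [7,8] → 6 containers.
Total size 94 m³; any packing needs at least ⌈94/20⌉ = 5 containers.
An optimal packing achieves that bound: [16,3] [15,5] [14,2,2] [12,8] [10,7] → 5 containers.
Excess: 6 − 5 = 1.

1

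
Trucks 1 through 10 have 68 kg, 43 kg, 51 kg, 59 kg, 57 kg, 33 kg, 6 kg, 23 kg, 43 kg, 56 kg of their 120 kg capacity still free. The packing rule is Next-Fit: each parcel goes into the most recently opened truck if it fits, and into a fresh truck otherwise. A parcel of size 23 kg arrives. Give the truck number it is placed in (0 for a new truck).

10

Next-Fit only looks at truck 10, which has 56 kg free.
23 kg fits there.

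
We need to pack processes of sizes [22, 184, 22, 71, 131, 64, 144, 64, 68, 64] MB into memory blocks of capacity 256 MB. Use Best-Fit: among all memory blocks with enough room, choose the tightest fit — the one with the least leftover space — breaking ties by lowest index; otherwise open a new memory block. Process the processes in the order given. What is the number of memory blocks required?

4

22 MB → memory block 1 (remaining 234 MB)
184 MB → memory block 1 (remaining 50 MB)
22 MB → memory block 1 (remaining 28 MB)
71 MB → memory block 2 (remaining 185 MB)
131 MB → memory block 2 (remaining 54 MB)
64 MB → memory block 3 (remaining 192 MB)
144 MB → memory block 3 (remaining 48 MB)
64 MB → memory block 4 (remaining 192 MB)
68 MB → memory block 4 (remaining 124 MB)
64 MB → memory block 4 (remaining 60 MB)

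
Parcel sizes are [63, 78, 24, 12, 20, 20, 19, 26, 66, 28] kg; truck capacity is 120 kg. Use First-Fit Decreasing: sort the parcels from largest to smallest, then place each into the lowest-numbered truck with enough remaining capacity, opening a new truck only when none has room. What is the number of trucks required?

4

Sorted descending: 78, 66, 63, 28, 26, 24, 20, 20, 19, 12.
78 kg → truck 1 (remaining 42 kg)
66 kg → truck 2 (remaining 54 kg)
63 kg → truck 3 (remaining 57 kg)
28 kg → truck 1 (remaining 14 kg)
26 kg → truck 2 (remaining 28 kg)
24 kg → truck 2 (remaining 4 kg)
20 kg → truck 3 (remaining 37 kg)
20 kg → truck 3 (remaining 17 kg)
19 kg → truck 4 (remaining 101 kg)
12 kg → truck 1 (remaining 2 kg)
Final trucks: [78,28,12] [66,26,24] [63,20,20] [19].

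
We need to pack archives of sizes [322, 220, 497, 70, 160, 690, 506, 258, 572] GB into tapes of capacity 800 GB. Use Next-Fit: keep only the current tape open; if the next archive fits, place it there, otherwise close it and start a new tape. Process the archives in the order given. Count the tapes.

tape 1: place 322 GB, 478 GB left
tape 1: place 220 GB, 258 GB left
tape 2: place 497 GB, 303 GB left
tape 2: place 70 GB, 233 GB left
tape 2: place 160 GB, 73 GB left
tape 3: place 690 GB, 110 GB left
tape 4: place 506 GB, 294 GB left
tape 4: place 258 GB, 36 GB left
tape 5: place 572 GB, 228 GB left

5 tapes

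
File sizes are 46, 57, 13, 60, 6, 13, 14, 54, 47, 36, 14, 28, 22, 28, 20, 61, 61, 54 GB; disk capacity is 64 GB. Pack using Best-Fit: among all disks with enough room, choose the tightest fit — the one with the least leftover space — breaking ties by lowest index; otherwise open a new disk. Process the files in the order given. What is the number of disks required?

11 disks

Put 46 GB in disk 1; 18 GB remain.
Put 57 GB in disk 2; 7 GB remain.
Put 13 GB in disk 1; 5 GB remain.
Put 60 GB in disk 3; 4 GB remain.
Put 6 GB in disk 2; 1 GB remain.
Put 13 GB in disk 4; 51 GB remain.
Put 14 GB in disk 4; 37 GB remain.
Put 54 GB in disk 5; 10 GB remain.
Put 47 GB in disk 6; 17 GB remain.
Put 36 GB in disk 4; 1 GB remain.
Put 14 GB in disk 6; 3 GB remain.
Put 28 GB in disk 7; 36 GB remain.
Put 22 GB in disk 7; 14 GB remain.
Put 28 GB in disk 8; 36 GB remain.
Put 20 GB in disk 8; 16 GB remain.
Put 61 GB in disk 9; 3 GB remain.
Put 61 GB in disk 10; 3 GB remain.
Put 54 GB in disk 11; 10 GB remain.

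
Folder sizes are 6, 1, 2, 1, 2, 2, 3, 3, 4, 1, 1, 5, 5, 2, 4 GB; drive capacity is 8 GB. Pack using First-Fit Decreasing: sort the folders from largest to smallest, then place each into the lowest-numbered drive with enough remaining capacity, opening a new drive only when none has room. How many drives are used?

Sorted descending: 6, 5, 5, 4, 4, 3, 3, 2, 2, 2, 2, 1, 1, 1, 1.
6 GB → drive 1 (remaining 2 GB)
5 GB → drive 2 (remaining 3 GB)
5 GB → drive 3 (remaining 3 GB)
4 GB → drive 4 (remaining 4 GB)
4 GB → drive 4 (remaining 0 GB)
3 GB → drive 2 (remaining 0 GB)
3 GB → drive 3 (remaining 0 GB)
2 GB → drive 1 (remaining 0 GB)
2 GB → drive 5 (remaining 6 GB)
2 GB → drive 5 (remaining 4 GB)
2 GB → drive 5 (remaining 2 GB)
1 GB → drive 5 (remaining 1 GB)
1 GB → drive 5 (remaining 0 GB)
1 GB → drive 6 (remaining 7 GB)
1 GB → drive 6 (remaining 6 GB)
Final drives: [6,2] [5,3] [5,3] [4,4] [2,2,2,1,1] [1,1].

6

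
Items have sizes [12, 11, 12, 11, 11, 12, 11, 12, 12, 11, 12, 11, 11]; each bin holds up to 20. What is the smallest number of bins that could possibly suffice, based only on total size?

8

Total size = 12 + 11 + 12 + 11 + 11 + 12 + 11 + 12 + 12 + 11 + 12 + 11 + 11 = 149.
⌈149 / 20⌉ = 8.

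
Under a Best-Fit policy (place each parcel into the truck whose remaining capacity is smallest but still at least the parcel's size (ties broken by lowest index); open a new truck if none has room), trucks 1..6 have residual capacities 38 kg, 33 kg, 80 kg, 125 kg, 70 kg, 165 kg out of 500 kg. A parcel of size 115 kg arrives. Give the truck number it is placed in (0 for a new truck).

4

Trucks with room: truck 4 (125 kg), truck 6 (165 kg).
Tightest fit is truck 4 with 125 kg free.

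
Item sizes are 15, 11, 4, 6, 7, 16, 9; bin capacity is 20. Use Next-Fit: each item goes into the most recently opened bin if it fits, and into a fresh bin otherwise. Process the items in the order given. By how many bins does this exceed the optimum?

1

Next-Fit: [15] [11,4] [6,7] [16] [9] → 5 bins.
Total size 68; any packing needs at least ⌈68/20⌉ = 4 bins.
An optimal packing achieves that bound: [16,4] [15] [11,9] [7,6] → 4 bins.
Excess: 5 − 4 = 1.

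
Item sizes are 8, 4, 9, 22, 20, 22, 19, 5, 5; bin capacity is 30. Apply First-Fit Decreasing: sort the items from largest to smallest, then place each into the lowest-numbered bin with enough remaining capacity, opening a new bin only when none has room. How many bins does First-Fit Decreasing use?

4 bins

Sorted descending: 22, 22, 20, 19, 9, 8, 5, 5, 4.
bin 1: place 22, 8 left
bin 2: place 22, 8 left
bin 3: place 20, 10 left
bin 4: place 19, 11 left
bin 3: place 9, 1 left
bin 1: place 8, 0 left
bin 2: place 5, 3 left
bin 4: place 5, 6 left
bin 4: place 4, 2 left
Final bins: [22,8] [22,5] [20,9] [19,5,4].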